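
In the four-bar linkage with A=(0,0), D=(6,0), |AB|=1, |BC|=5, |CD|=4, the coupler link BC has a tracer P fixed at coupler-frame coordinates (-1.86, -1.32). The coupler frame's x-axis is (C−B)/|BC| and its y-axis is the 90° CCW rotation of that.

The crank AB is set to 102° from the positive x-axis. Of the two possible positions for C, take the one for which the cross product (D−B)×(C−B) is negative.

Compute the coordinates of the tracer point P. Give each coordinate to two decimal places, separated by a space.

A=(0,0), D=(6.00,0)
B = A + 1.00·(cos102°, sin102°) = (-0.2079, 0.9781)
|BD| = 6.2845
circle(B,5.00) ∩ circle(D,4.00): a=3.8583, h=3.1802
  candidates: C₊=(4.0983,3.5190) cross=19.986; C₋=(3.1084,-2.7638) cross=-19.986
  mode - wants cross < 0 → take C=(3.1084,-2.7638) (cross=-19.986)
ex = (C−B)/|BC| = (0.6633,-0.7484); ey = (0.7484,0.6633)
P = B + -1.86·ex + -1.32·ey = (-2.4294,1.4946)

-2.43 1.49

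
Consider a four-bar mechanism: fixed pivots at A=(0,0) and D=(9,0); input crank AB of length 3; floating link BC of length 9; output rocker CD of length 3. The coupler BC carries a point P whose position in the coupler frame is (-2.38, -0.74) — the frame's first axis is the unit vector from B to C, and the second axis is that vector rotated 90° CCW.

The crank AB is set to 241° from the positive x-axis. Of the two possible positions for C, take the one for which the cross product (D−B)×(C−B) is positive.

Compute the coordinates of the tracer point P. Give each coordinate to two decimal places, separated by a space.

A=(0,0), D=(9.00,0)
B = A + 3.00·(cos241°, sin241°) = (-1.4544, -2.6239)
|BD| = 10.7787
circle(B,9.00) ∩ circle(D,3.00): a=8.7293, h=2.1909
  candidates: C₊=(6.4789,1.6261) cross=23.615; C₋=(7.5456,-2.6239) cross=-23.615
  mode + wants cross > 0 → take C=(6.4789,1.6261) (cross=23.615)
ex = (C−B)/|BC| = (0.8815,0.4722); ey = (-0.4722,0.8815)
P = B + -2.38·ex + -0.74·ey = (-3.2029,-4.4000)

-3.20 -4.40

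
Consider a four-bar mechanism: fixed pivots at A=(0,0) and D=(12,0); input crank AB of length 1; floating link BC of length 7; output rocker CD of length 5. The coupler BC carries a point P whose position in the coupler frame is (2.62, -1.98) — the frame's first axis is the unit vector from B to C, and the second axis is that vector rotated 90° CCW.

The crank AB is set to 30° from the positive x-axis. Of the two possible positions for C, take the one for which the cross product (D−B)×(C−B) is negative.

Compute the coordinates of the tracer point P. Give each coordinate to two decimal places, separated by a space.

A=(0,0), D=(12.00,0)
B = A + 1.00·(cos30°, sin30°) = (0.8660, 0.5000)
|BD| = 11.1452
circle(B,7.00) ∩ circle(D,5.00): a=6.6493, h=2.1879
  candidates: C₊=(7.6068,2.3874) cross=24.384; C₋=(7.4105,-1.9840) cross=-24.384
  mode - wants cross < 0 → take C=(7.4105,-1.9840) (cross=-24.384)
ex = (C−B)/|BC| = (0.9349,-0.3549); ey = (0.3549,0.9349)
P = B + 2.62·ex + -1.98·ey = (2.6129,-2.2809)

2.61 -2.28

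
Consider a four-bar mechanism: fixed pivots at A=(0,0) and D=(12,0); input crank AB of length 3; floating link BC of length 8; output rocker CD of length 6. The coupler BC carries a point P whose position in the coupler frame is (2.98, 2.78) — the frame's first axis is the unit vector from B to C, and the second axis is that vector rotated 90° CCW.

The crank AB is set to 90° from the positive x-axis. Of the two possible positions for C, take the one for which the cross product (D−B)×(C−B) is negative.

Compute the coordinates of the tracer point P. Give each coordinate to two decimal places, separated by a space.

4.06 3.36

A=(0,0), D=(12.00,0)
B = A + 3.00·(cos90°, sin90°) = (0.0000, 3.0000)
|BD| = 12.3693
circle(B,8.00) ∩ circle(D,6.00): a=7.3165, h=3.2356
  candidates: C₊=(7.8828,4.3645) cross=40.022; C₋=(6.3133,-1.9135) cross=-40.022
  mode - wants cross < 0 → take C=(6.3133,-1.9135) (cross=-40.022)
ex = (C−B)/|BC| = (0.7892,-0.6142); ey = (0.6142,0.7892)
P = B + 2.98·ex + 2.78·ey = (4.0591,3.3636)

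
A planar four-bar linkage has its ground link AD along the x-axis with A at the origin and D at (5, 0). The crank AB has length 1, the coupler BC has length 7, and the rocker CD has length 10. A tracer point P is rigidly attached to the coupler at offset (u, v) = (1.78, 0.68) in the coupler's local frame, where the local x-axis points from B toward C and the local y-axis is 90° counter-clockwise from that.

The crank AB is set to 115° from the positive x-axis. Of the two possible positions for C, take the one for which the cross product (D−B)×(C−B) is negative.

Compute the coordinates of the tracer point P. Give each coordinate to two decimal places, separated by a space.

-0.56 -0.99

A=(0,0), D=(5.00,0)
B = A + 1.00·(cos115°, sin115°) = (-0.4226, 0.9063)
|BD| = 5.4978
circle(B,7.00) ∩ circle(D,10.00): a=-1.8893, h=6.7402
  candidates: C₊=(-1.1749,7.8658) cross=37.057; C₋=(-3.3972,-5.4303) cross=-37.057
  mode - wants cross < 0 → take C=(-3.3972,-5.4303) (cross=-37.057)
ex = (C−B)/|BC| = (-0.4249,-0.9052); ey = (0.9052,-0.4249)
P = B + 1.78·ex + 0.68·ey = (-0.5634,-0.9939)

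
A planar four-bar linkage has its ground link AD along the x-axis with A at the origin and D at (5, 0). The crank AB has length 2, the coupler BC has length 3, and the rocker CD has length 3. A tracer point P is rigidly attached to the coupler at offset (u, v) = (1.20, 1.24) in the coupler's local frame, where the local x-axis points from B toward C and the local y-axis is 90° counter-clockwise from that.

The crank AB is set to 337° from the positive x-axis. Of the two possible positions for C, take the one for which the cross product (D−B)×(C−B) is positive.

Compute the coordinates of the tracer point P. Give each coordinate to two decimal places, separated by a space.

1.06 0.76

A=(0,0), D=(5.00,0)
B = A + 2.00·(cos337°, sin337°) = (1.8410, -0.7815)
|BD| = 3.2542
circle(B,3.00) ∩ circle(D,3.00): a=1.6271, h=2.5204
  candidates: C₊=(2.8153,2.0559) cross=8.202; C₋=(4.0258,-2.8374) cross=-8.202
  mode + wants cross > 0 → take C=(2.8153,2.0559) (cross=8.202)
ex = (C−B)/|BC| = (0.3247,0.9458); ey = (-0.9458,0.3247)
P = B + 1.20·ex + 1.24·ey = (1.0579,0.7562)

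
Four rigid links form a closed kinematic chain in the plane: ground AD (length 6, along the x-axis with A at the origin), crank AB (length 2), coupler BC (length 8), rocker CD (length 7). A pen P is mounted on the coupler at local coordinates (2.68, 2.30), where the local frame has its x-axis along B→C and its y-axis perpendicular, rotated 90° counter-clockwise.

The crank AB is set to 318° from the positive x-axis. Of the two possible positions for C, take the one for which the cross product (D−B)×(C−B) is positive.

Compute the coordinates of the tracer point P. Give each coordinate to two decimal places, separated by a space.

A=(0,0), D=(6.00,0)
B = A + 2.00·(cos318°, sin318°) = (1.4863, -1.3383)
|BD| = 4.7079
circle(B,8.00) ∩ circle(D,7.00): a=3.9470, h=6.9585
  candidates: C₊=(3.2925,6.4552) cross=32.760; C₋=(7.2485,-6.8878) cross=-32.760
  mode + wants cross > 0 → take C=(3.2925,6.4552) (cross=32.760)
ex = (C−B)/|BC| = (0.2258,0.9742); ey = (-0.9742,0.2258)
P = B + 2.68·ex + 2.30·ey = (-0.1493,1.7918)

-0.15 1.79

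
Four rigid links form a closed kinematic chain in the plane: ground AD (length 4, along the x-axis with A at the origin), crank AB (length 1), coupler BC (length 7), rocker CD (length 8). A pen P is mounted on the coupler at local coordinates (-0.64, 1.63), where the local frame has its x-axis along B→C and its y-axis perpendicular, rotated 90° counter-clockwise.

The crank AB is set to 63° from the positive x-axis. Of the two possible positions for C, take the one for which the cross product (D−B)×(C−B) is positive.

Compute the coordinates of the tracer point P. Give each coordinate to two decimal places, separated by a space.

-1.27 0.61

A=(0,0), D=(4.00,0)
B = A + 1.00·(cos63°, sin63°) = (0.4540, 0.8910)
|BD| = 3.6562
circle(B,7.00) ∩ circle(D,8.00): a=-0.2232, h=6.9964
  candidates: C₊=(1.9425,7.7309) cross=25.581; C₋=(-1.4674,-5.8401) cross=-25.581
  mode + wants cross > 0 → take C=(1.9425,7.7309) (cross=25.581)
ex = (C−B)/|BC| = (0.2127,0.9771); ey = (-0.9771,0.2127)
P = B + -0.64·ex + 1.63·ey = (-1.2748,0.6123)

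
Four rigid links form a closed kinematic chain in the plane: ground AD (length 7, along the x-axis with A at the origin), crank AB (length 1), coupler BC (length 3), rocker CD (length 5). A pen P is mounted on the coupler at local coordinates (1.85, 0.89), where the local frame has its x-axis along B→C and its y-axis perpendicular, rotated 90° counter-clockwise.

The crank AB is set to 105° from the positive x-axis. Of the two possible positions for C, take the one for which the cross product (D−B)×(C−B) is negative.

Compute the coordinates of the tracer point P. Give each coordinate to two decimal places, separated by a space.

A=(0,0), D=(7.00,0)
B = A + 1.00·(cos105°, sin105°) = (-0.2588, 0.9659)
|BD| = 7.3228
circle(B,3.00) ∩ circle(D,5.00): a=2.5689, h=1.5494
  candidates: C₊=(2.4920,2.1629) cross=11.346; C₋=(2.0833,-0.9088) cross=-11.346
  mode - wants cross < 0 → take C=(2.0833,-0.9088) (cross=-11.346)
ex = (C−B)/|BC| = (0.7807,-0.6249); ey = (0.6249,0.7807)
P = B + 1.85·ex + 0.89·ey = (1.7416,0.5047)

1.74 0.50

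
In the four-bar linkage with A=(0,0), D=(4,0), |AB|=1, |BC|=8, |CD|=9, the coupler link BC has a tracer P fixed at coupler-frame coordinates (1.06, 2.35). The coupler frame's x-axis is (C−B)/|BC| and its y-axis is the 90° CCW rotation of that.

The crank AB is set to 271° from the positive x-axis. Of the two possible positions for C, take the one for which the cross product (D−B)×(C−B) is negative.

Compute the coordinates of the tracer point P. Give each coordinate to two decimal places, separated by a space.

A=(0,0), D=(4.00,0)
B = A + 1.00·(cos271°, sin271°) = (0.0175, -0.9998)
|BD| = 4.1061
circle(B,8.00) ∩ circle(D,9.00): a=-0.0170, h=8.0000
  candidates: C₊=(-1.9470,6.7552) cross=32.849; C₋=(1.9490,-8.7632) cross=-32.849
  mode - wants cross < 0 → take C=(1.9490,-8.7632) (cross=-32.849)
ex = (C−B)/|BC| = (0.2414,-0.9704); ey = (0.9704,0.2414)
P = B + 1.06·ex + 2.35·ey = (2.5539,-1.4611)

2.55 -1.46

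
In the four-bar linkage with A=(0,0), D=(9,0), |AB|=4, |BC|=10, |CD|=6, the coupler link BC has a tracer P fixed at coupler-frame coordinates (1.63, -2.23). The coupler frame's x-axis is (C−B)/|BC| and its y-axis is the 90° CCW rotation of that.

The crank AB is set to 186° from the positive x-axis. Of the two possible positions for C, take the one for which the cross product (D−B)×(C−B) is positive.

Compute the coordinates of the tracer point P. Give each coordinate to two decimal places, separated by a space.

A=(0,0), D=(9.00,0)
B = A + 4.00·(cos186°, sin186°) = (-3.9781, -0.4181)
|BD| = 12.9848
circle(B,10.00) ∩ circle(D,6.00): a=8.9568, h=4.4469
  candidates: C₊=(4.8309,4.3149) cross=57.743; C₋=(5.1173,-4.5743) cross=-57.743
  mode + wants cross > 0 → take C=(4.8309,4.3149) (cross=57.743)
ex = (C−B)/|BC| = (0.8809,0.4733); ey = (-0.4733,0.8809)
P = B + 1.63·ex + -2.23·ey = (-1.4868,-1.6110)

-1.49 -1.61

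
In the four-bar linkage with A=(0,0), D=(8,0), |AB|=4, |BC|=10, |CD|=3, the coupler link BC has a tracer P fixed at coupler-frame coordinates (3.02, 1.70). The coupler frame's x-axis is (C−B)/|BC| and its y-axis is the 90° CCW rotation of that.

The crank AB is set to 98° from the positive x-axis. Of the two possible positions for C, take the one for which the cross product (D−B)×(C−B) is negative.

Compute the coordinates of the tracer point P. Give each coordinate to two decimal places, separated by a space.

A=(0,0), D=(8.00,0)
B = A + 4.00·(cos98°, sin98°) = (-0.5567, 3.9611)
|BD| = 9.4291
circle(B,10.00) ∩ circle(D,3.00): a=9.5400, h=2.9979
  candidates: C₊=(9.3601,2.6740) cross=28.268; C₋=(6.8413,-2.7672) cross=-28.268
  mode - wants cross < 0 → take C=(6.8413,-2.7672) (cross=-28.268)
ex = (C−B)/|BC| = (0.7398,-0.6728); ey = (0.6728,0.7398)
P = B + 3.02·ex + 1.70·ey = (2.8213,3.1868)

2.82 3.19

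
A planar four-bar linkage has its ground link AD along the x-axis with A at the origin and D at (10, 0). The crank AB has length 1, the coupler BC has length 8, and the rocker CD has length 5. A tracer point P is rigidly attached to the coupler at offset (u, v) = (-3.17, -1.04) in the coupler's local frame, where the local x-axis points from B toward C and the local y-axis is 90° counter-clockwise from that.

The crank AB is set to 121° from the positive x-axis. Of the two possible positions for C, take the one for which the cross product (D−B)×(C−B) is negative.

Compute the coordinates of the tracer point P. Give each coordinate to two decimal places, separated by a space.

A=(0,0), D=(10.00,0)
B = A + 1.00·(cos121°, sin121°) = (-0.5150, 0.8572)
|BD| = 10.5499
circle(B,8.00) ∩ circle(D,5.00): a=7.1233, h=3.6412
  candidates: C₊=(6.8806,3.9076) cross=38.414; C₋=(6.2889,-3.3508) cross=-38.414
  mode - wants cross < 0 → take C=(6.2889,-3.3508) (cross=-38.414)
ex = (C−B)/|BC| = (0.8505,-0.5260); ey = (0.5260,0.8505)
P = B + -3.17·ex + -1.04·ey = (-3.7581,1.6400)

-3.76 1.64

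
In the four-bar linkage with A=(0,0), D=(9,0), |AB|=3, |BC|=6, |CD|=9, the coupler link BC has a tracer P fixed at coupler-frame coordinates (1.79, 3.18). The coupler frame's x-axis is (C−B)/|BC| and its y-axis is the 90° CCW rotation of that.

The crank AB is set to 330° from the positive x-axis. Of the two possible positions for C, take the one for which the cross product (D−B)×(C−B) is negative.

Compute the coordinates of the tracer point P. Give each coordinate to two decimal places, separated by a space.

6.08 -2.60

A=(0,0), D=(9.00,0)
B = A + 3.00·(cos330°, sin330°) = (2.5981, -1.5000)
|BD| = 6.5753
circle(B,6.00) ∩ circle(D,9.00): a=-0.1342, h=5.9985
  candidates: C₊=(1.0990,4.3097) cross=39.442; C₋=(3.8358,-7.3710) cross=-39.442
  mode - wants cross < 0 → take C=(3.8358,-7.3710) (cross=-39.442)
ex = (C−B)/|BC| = (0.2063,-0.9785); ey = (0.9785,0.2063)
P = B + 1.79·ex + 3.18·ey = (6.0789,-2.5955)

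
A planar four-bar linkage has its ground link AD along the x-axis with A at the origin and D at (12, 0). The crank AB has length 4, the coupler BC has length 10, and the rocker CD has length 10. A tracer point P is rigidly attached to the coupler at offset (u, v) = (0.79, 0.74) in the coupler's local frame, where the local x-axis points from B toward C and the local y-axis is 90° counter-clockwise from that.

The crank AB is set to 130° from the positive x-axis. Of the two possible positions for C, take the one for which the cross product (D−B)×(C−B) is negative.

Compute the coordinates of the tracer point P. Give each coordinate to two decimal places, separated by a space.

-1.51 2.86

A=(0,0), D=(12.00,0)
B = A + 4.00·(cos130°, sin130°) = (-2.5712, 3.0642)
|BD| = 14.8898
circle(B,10.00) ∩ circle(D,10.00): a=7.4449, h=6.6763
  candidates: C₊=(6.0883,8.0655) cross=99.409; C₋=(3.3405,-5.0013) cross=-99.409
  mode - wants cross < 0 → take C=(3.3405,-5.0013) (cross=-99.409)
ex = (C−B)/|BC| = (0.5912,-0.8065); ey = (0.8065,0.5912)
P = B + 0.79·ex + 0.74·ey = (-1.5073,2.8645)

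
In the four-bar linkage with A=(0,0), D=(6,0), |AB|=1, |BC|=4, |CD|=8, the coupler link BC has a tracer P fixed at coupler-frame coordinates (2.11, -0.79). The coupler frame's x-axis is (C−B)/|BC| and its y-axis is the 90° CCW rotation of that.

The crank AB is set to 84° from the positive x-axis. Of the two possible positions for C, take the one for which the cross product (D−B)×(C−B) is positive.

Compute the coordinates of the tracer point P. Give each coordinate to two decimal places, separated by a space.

0.70 3.17

A=(0,0), D=(6.00,0)
B = A + 1.00·(cos84°, sin84°) = (0.1045, 0.9945)
|BD| = 5.9788
circle(B,4.00) ∩ circle(D,8.00): a=-1.0248, h=3.8665
  candidates: C₊=(-0.2629,4.9776) cross=23.117; C₋=(-1.5492,-2.6476) cross=-23.117
  mode + wants cross > 0 → take C=(-0.2629,4.9776) (cross=23.117)
ex = (C−B)/|BC| = (-0.0918,0.9958); ey = (-0.9958,-0.0918)
P = B + 2.11·ex + -0.79·ey = (0.6974,3.1682)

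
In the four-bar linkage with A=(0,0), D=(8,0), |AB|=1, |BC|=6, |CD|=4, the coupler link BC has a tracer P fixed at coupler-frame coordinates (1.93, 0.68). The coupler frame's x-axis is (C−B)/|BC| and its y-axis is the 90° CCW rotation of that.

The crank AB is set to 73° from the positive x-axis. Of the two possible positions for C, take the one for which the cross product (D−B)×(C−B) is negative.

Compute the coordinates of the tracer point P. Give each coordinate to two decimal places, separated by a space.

2.24 0.32

A=(0,0), D=(8.00,0)
B = A + 1.00·(cos73°, sin73°) = (0.2924, 0.9563)
|BD| = 7.7667
circle(B,6.00) ∩ circle(D,4.00): a=5.1709, h=3.0433
  candidates: C₊=(5.7986,3.3398) cross=23.637; C₋=(5.0492,-2.7005) cross=-23.637
  mode - wants cross < 0 → take C=(5.0492,-2.7005) (cross=-23.637)
ex = (C−B)/|BC| = (0.7928,-0.6095); ey = (0.6095,0.7928)
P = B + 1.93·ex + 0.68·ey = (2.2369,0.3191)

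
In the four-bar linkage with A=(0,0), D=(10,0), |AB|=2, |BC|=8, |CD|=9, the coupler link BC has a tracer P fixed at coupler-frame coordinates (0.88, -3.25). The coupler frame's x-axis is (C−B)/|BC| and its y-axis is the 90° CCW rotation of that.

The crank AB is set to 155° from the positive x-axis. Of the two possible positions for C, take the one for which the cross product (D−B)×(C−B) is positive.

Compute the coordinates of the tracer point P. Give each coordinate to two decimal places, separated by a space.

A=(0,0), D=(10.00,0)
B = A + 2.00·(cos155°, sin155°) = (-1.8126, 0.8452)
|BD| = 11.8428
circle(B,8.00) ∩ circle(D,9.00): a=5.2037, h=6.0763
  candidates: C₊=(3.8115,6.5347) cross=71.961; C₋=(2.9441,-5.5870) cross=-71.961
  mode + wants cross > 0 → take C=(3.8115,6.5347) (cross=71.961)
ex = (C−B)/|BC| = (0.7030,0.7112); ey = (-0.7112,0.7030)
P = B + 0.88·ex + -3.25·ey = (1.1174,-0.8137)

1.12 -0.81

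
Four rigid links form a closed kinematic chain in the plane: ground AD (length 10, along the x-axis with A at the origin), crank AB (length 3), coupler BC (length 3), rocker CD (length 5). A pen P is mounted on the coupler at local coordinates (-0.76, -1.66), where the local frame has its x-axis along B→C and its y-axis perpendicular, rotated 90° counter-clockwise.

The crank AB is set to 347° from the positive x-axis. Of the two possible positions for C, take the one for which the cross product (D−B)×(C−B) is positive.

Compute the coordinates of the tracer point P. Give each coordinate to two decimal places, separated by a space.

A=(0,0), D=(10.00,0)
B = A + 3.00·(cos347°, sin347°) = (2.9231, -0.6749)
|BD| = 7.1090
circle(B,3.00) ∩ circle(D,5.00): a=2.4292, h=1.7604
  candidates: C₊=(5.1742,1.3082) cross=12.515; C₋=(5.5084,-2.1968) cross=-12.515
  mode + wants cross > 0 → take C=(5.1742,1.3082) (cross=12.515)
ex = (C−B)/|BC| = (0.7504,0.6610); ey = (-0.6610,0.7504)
P = B + -0.76·ex + -1.66·ey = (3.4502,-2.4228)

3.45 -2.42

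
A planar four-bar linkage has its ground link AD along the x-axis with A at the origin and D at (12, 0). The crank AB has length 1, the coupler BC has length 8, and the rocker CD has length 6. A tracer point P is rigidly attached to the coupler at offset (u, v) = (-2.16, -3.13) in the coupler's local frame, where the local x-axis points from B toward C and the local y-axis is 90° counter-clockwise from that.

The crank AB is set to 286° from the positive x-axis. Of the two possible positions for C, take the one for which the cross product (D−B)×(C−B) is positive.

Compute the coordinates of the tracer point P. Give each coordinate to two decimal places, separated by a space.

A=(0,0), D=(12.00,0)
B = A + 1.00·(cos286°, sin286°) = (0.2756, -0.9613)
|BD| = 11.7637
circle(B,8.00) ∩ circle(D,6.00): a=7.0720, h=3.7400
  candidates: C₊=(7.0183,3.3441) cross=43.996; C₋=(7.6296,-4.1109) cross=-43.996
  mode + wants cross > 0 → take C=(7.0183,3.3441) (cross=43.996)
ex = (C−B)/|BC| = (0.8428,0.5382); ey = (-0.5382,0.8428)
P = B + -2.16·ex + -3.13·ey = (0.1396,-4.7618)

0.14 -4.76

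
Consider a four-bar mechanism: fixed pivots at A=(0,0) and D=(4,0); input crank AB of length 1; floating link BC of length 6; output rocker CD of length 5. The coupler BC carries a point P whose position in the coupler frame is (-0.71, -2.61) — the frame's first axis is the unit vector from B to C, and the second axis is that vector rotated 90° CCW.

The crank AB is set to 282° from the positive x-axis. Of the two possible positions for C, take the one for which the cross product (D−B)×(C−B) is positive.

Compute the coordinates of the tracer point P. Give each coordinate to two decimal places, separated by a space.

2.43 -2.52

A=(0,0), D=(4.00,0)
B = A + 1.00·(cos282°, sin282°) = (0.2079, -0.9781)
|BD| = 3.9162
circle(B,6.00) ∩ circle(D,5.00): a=3.3625, h=4.9692
  candidates: C₊=(2.2227,4.6735) cross=19.461; C₋=(4.7050,-4.9500) cross=-19.461
  mode + wants cross > 0 → take C=(2.2227,4.6735) (cross=19.461)
ex = (C−B)/|BC| = (0.3358,0.9419); ey = (-0.9419,0.3358)
P = B + -0.71·ex + -2.61·ey = (2.4279,-2.5234)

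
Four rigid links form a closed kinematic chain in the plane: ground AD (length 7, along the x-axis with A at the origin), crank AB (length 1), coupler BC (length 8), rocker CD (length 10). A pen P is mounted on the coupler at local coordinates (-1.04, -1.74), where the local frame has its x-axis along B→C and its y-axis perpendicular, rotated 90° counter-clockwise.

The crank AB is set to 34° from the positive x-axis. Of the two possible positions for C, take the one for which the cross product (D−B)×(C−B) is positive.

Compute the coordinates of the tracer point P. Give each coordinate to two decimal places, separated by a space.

A=(0,0), D=(7.00,0)
B = A + 1.00·(cos34°, sin34°) = (0.8290, 0.5592)
|BD| = 6.1962
circle(B,8.00) ∩ circle(D,10.00): a=0.1931, h=7.9977
  candidates: C₊=(1.7432,8.5068) cross=49.556; C₋=(0.2996,-7.4233) cross=-49.556
  mode + wants cross > 0 → take C=(1.7432,8.5068) (cross=49.556)
ex = (C−B)/|BC| = (0.1143,0.9935); ey = (-0.9935,0.1143)
P = B + -1.04·ex + -1.74·ey = (2.4388,-0.6728)

2.44 -0.67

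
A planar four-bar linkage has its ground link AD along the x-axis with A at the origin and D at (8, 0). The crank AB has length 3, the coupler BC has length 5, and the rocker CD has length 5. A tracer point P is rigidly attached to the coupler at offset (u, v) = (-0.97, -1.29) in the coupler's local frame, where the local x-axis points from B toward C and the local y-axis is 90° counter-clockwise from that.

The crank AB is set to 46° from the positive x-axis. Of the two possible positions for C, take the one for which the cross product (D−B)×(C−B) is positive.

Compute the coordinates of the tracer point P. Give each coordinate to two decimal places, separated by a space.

1.91 0.55

A=(0,0), D=(8.00,0)
B = A + 3.00·(cos46°, sin46°) = (2.0840, 2.1580)
|BD| = 6.2973
circle(B,5.00) ∩ circle(D,5.00): a=3.1487, h=3.8841
  candidates: C₊=(6.3730,4.7279) cross=24.459; C₋=(3.7110,-2.5699) cross=-24.459
  mode + wants cross > 0 → take C=(6.3730,4.7279) (cross=24.459)
ex = (C−B)/|BC| = (0.8578,0.5140); ey = (-0.5140,0.8578)
P = B + -0.97·ex + -1.29·ey = (1.9149,0.5529)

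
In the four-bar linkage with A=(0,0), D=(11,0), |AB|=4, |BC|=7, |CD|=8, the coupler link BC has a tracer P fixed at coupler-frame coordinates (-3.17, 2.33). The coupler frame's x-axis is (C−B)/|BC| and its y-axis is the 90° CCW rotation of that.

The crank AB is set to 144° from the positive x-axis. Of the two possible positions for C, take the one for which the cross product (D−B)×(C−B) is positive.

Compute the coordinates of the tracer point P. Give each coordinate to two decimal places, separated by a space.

A=(0,0), D=(11.00,0)
B = A + 4.00·(cos144°, sin144°) = (-3.2361, 2.3511)
|BD| = 14.4289
circle(B,7.00) ∩ circle(D,8.00): a=6.6947, h=2.0449
  candidates: C₊=(3.7023,3.2778) cross=29.505; C₋=(3.0359,-0.7573) cross=-29.505
  mode + wants cross > 0 → take C=(3.7023,3.2778) (cross=29.505)
ex = (C−B)/|BC| = (0.9912,0.1324); ey = (-0.1324,0.9912)
P = B + -3.17·ex + 2.33·ey = (-6.6866,4.2410)

-6.69 4.24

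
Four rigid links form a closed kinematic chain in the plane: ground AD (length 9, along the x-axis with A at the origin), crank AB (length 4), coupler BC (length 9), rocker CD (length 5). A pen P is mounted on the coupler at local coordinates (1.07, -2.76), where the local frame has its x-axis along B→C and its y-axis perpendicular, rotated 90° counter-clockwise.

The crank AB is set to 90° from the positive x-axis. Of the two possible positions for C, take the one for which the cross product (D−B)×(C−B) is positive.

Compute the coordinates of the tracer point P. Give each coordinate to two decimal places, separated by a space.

1.37 1.38

A=(0,0), D=(9.00,0)
B = A + 4.00·(cos90°, sin90°) = (0.0000, 4.0000)
|BD| = 9.8489
circle(B,9.00) ∩ circle(D,5.00): a=7.7674, h=4.5462
  candidates: C₊=(8.9443,4.9997) cross=44.774; C₋=(5.2516,-3.3090) cross=-44.774
  mode + wants cross > 0 → take C=(8.9443,4.9997) (cross=44.774)
ex = (C−B)/|BC| = (0.9938,0.1111); ey = (-0.1111,0.9938)
P = B + 1.07·ex + -2.76·ey = (1.3700,1.3759)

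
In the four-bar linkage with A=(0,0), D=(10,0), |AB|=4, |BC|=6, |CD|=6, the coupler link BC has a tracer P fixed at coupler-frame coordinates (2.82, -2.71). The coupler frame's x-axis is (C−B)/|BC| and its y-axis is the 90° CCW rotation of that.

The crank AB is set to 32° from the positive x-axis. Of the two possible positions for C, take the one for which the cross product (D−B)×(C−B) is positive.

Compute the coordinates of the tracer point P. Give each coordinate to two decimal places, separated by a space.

A=(0,0), D=(10.00,0)
B = A + 4.00·(cos32°, sin32°) = (3.3922, 2.1197)
|BD| = 6.9395
circle(B,6.00) ∩ circle(D,6.00): a=3.4697, h=4.8950
  candidates: C₊=(8.1913,5.7209) cross=33.969; C₋=(5.2009,-3.6012) cross=-33.969
  mode + wants cross > 0 → take C=(8.1913,5.7209) (cross=33.969)
ex = (C−B)/|BC| = (0.7998,0.6002); ey = (-0.6002,0.7998)
P = B + 2.82·ex + -2.71·ey = (7.2743,1.6447)

7.27 1.64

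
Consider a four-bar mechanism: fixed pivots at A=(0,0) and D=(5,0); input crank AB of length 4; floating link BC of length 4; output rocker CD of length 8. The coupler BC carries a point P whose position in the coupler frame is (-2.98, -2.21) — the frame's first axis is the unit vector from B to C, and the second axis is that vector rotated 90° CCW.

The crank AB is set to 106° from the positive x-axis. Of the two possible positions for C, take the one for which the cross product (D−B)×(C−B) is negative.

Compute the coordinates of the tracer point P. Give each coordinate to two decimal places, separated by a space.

A=(0,0), D=(5.00,0)
B = A + 4.00·(cos106°, sin106°) = (-1.1025, 3.8450)
|BD| = 7.2129
circle(B,4.00) ∩ circle(D,8.00): a=0.2790, h=3.9903
  candidates: C₊=(1.2607,7.0723) cross=28.781; C₋=(-2.9936,0.3203) cross=-28.781
  mode - wants cross < 0 → take C=(-2.9936,0.3203) (cross=-28.781)
ex = (C−B)/|BC| = (-0.4728,-0.8812); ey = (0.8812,-0.4728)
P = B + -2.98·ex + -2.21·ey = (-1.6412,7.5158)

-1.64 7.52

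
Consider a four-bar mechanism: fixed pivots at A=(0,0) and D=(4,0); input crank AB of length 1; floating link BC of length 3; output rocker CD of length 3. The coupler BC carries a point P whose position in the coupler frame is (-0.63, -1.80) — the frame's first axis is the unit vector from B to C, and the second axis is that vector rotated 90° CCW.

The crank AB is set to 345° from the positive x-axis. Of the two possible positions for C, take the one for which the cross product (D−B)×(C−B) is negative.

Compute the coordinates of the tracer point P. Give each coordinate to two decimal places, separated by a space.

-0.87 -0.79

A=(0,0), D=(4.00,0)
B = A + 1.00·(cos345°, sin345°) = (0.9659, -0.2588)
|BD| = 3.0451
circle(B,3.00) ∩ circle(D,3.00): a=1.5225, h=2.5849
  candidates: C₊=(2.2633,2.4462) cross=7.871; C₋=(2.7027,-2.7050) cross=-7.871
  mode - wants cross < 0 → take C=(2.7027,-2.7050) (cross=-7.871)
ex = (C−B)/|BC| = (0.5789,-0.8154); ey = (0.8154,0.5789)
P = B + -0.63·ex + -1.80·ey = (-0.8665,-0.7872)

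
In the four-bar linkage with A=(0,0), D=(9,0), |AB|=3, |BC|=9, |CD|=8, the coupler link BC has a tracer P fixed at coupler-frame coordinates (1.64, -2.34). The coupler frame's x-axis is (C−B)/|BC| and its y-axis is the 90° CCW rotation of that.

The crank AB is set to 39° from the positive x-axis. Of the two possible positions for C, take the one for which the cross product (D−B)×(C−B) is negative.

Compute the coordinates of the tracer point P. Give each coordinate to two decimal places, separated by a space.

0.52 -0.32

A=(0,0), D=(9.00,0)
B = A + 3.00·(cos39°, sin39°) = (2.3314, 1.8880)
|BD| = 6.9307
circle(B,9.00) ∩ circle(D,8.00): a=4.6918, h=7.6803
  candidates: C₊=(8.9379,7.9998) cross=53.230; C₋=(4.7536,-6.7800) cross=-53.230
  mode - wants cross < 0 → take C=(4.7536,-6.7800) (cross=-53.230)
ex = (C−B)/|BC| = (0.2691,-0.9631); ey = (0.9631,0.2691)
P = B + 1.64·ex + -2.34·ey = (0.5191,-0.3213)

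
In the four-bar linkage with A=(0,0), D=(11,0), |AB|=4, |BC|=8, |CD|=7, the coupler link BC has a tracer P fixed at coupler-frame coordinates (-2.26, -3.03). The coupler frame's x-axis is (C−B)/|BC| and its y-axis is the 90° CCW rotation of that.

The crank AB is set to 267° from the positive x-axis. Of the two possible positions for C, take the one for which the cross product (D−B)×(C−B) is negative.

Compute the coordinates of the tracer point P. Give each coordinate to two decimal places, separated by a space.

A=(0,0), D=(11.00,0)
B = A + 4.00·(cos267°, sin267°) = (-0.2093, -3.9945)
|BD| = 11.8998
circle(B,8.00) ∩ circle(D,7.00): a=6.5802, h=4.5499
  candidates: C₊=(4.4617,2.5002) cross=54.143; C₋=(7.5163,-6.0716) cross=-54.143
  mode - wants cross < 0 → take C=(7.5163,-6.0716) (cross=-54.143)
ex = (C−B)/|BC| = (0.9657,-0.2596); ey = (0.2596,0.9657)
P = B + -2.26·ex + -3.03·ey = (-3.1785,-6.3338)

-3.18 -6.33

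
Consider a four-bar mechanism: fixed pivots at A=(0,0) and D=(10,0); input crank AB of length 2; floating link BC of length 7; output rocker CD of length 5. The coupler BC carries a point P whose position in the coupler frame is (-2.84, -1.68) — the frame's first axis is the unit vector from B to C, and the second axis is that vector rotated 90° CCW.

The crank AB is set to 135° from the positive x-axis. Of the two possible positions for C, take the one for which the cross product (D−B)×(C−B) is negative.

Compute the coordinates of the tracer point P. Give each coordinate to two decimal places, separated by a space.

A=(0,0), D=(10.00,0)
B = A + 2.00·(cos135°, sin135°) = (-1.4142, 1.4142)
|BD| = 11.5015
circle(B,7.00) ∩ circle(D,5.00): a=6.7941, h=1.6853
  candidates: C₊=(5.5355,2.2514) cross=19.384; C₋=(5.1211,-1.0937) cross=-19.384
  mode - wants cross < 0 → take C=(5.1211,-1.0937) (cross=-19.384)
ex = (C−B)/|BC| = (0.9336,-0.3583); ey = (0.3583,0.9336)
P = B + -2.84·ex + -1.68·ey = (-4.6676,0.8632)

-4.67 0.86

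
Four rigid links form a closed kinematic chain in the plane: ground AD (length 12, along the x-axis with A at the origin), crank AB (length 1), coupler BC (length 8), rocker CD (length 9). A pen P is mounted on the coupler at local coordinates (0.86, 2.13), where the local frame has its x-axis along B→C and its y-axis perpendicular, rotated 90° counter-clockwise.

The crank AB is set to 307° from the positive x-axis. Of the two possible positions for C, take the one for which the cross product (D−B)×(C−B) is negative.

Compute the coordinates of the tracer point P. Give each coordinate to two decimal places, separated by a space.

A=(0,0), D=(12.00,0)
B = A + 1.00·(cos307°, sin307°) = (0.6018, -0.7986)
|BD| = 11.4261
circle(B,8.00) ∩ circle(D,9.00): a=4.9692, h=6.2696
  candidates: C₊=(5.1206,5.8029) cross=71.637; C₋=(5.9970,-6.7055) cross=-71.637
  mode - wants cross < 0 → take C=(5.9970,-6.7055) (cross=-71.637)
ex = (C−B)/|BC| = (0.6744,-0.7384); ey = (0.7384,0.6744)
P = B + 0.86·ex + 2.13·ey = (2.7545,0.0028)

2.75 0.00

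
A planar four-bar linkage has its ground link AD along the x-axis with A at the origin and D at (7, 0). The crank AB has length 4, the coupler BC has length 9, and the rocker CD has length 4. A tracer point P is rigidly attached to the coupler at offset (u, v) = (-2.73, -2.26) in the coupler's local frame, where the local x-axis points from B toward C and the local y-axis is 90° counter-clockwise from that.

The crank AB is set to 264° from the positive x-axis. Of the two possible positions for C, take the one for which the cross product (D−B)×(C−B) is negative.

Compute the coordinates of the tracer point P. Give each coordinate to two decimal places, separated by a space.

-3.07 -6.33

A=(0,0), D=(7.00,0)
B = A + 4.00·(cos264°, sin264°) = (-0.4181, -3.9781)
|BD| = 8.4175
circle(B,9.00) ∩ circle(D,4.00): a=8.0698, h=3.9849
  candidates: C₊=(4.8103,3.3474) cross=33.542; C₋=(8.5768,-3.6761) cross=-33.542
  mode - wants cross < 0 → take C=(8.5768,-3.6761) (cross=-33.542)
ex = (C−B)/|BC| = (0.9994,0.0336); ey = (-0.0336,0.9994)
P = B + -2.73·ex + -2.26·ey = (-3.0707,-6.3284)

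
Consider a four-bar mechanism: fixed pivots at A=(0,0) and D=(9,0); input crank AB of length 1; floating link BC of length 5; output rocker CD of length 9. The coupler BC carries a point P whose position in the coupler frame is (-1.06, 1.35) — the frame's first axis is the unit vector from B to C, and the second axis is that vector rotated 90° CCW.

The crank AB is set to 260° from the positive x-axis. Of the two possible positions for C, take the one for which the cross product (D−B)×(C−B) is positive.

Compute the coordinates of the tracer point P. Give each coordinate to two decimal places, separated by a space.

-1.72 -1.73

A=(0,0), D=(9.00,0)
B = A + 1.00·(cos260°, sin260°) = (-0.1736, -0.9848)
|BD| = 9.2264
circle(B,5.00) ∩ circle(D,9.00): a=1.5784, h=4.7443
  candidates: C₊=(0.8893,3.9009) cross=43.773; C₋=(1.9021,-5.5336) cross=-43.773
  mode + wants cross > 0 → take C=(0.8893,3.9009) (cross=43.773)
ex = (C−B)/|BC| = (0.2126,0.9771); ey = (-0.9771,0.2126)
P = B + -1.06·ex + 1.35·ey = (-1.7181,-1.7336)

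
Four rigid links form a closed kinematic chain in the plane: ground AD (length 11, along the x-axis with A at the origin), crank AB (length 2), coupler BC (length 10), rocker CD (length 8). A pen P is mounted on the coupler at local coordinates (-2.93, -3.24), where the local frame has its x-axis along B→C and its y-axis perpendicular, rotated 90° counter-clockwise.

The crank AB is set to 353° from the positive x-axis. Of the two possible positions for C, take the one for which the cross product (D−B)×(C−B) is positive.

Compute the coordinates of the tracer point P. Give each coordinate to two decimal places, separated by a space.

A=(0,0), D=(11.00,0)
B = A + 2.00·(cos353°, sin353°) = (1.9851, -0.2437)
|BD| = 9.0182
circle(B,10.00) ∩ circle(D,8.00): a=6.5051, h=7.5950
  candidates: C₊=(8.2825,7.5243) cross=68.493; C₋=(8.6931,-7.6602) cross=-68.493
  mode + wants cross > 0 → take C=(8.2825,7.5243) (cross=68.493)
ex = (C−B)/|BC| = (0.6297,0.7768); ey = (-0.7768,0.6297)
P = B + -2.93·ex + -3.24·ey = (2.6568,-4.5601)

2.66 -4.56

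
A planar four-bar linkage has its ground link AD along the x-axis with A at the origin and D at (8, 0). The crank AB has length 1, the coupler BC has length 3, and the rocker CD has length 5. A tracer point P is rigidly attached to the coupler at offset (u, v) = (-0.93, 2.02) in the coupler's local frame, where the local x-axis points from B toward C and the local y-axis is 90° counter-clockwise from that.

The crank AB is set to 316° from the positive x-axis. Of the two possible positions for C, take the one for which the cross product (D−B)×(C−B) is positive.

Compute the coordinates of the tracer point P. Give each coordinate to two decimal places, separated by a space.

-1.23 0.37

A=(0,0), D=(8.00,0)
B = A + 1.00·(cos316°, sin316°) = (0.7193, -0.6947)
|BD| = 7.3137
circle(B,3.00) ∩ circle(D,5.00): a=2.5630, h=1.5591
  candidates: C₊=(3.1227,1.1009) cross=11.403; C₋=(3.4189,-2.0033) cross=-11.403
  mode + wants cross > 0 → take C=(3.1227,1.1009) (cross=11.403)
ex = (C−B)/|BC| = (0.8011,0.5985); ey = (-0.5985,0.8011)
P = B + -0.93·ex + 2.02·ey = (-1.2347,0.3670)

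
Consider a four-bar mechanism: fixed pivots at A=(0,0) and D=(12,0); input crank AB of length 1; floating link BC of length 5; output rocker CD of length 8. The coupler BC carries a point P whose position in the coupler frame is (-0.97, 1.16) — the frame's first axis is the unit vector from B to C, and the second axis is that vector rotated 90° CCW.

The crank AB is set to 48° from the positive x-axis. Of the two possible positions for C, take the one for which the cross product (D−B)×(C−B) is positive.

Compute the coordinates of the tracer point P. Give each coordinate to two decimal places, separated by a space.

-0.78 1.17

A=(0,0), D=(12.00,0)
B = A + 1.00·(cos48°, sin48°) = (0.6691, 0.7431)
|BD| = 11.3552
circle(B,5.00) ∩ circle(D,8.00): a=3.9603, h=3.0522
  candidates: C₊=(4.8207,3.5296) cross=34.658; C₋=(4.4212,-2.5617) cross=-34.658
  mode + wants cross > 0 → take C=(4.8207,3.5296) (cross=34.658)
ex = (C−B)/|BC| = (0.8303,0.5573); ey = (-0.5573,0.8303)
P = B + -0.97·ex + 1.16·ey = (-0.7827,1.1657)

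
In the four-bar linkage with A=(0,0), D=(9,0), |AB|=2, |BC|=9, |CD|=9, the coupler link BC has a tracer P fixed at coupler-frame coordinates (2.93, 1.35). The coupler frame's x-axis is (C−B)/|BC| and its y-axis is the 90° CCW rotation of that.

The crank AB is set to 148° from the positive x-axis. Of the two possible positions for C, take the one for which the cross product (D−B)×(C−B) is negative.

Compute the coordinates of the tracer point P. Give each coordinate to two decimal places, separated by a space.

0.97 -0.76

A=(0,0), D=(9.00,0)
B = A + 2.00·(cos148°, sin148°) = (-1.6961, 1.0598)
|BD| = 10.7485
circle(B,9.00) ∩ circle(D,9.00): a=5.3742, h=7.2192
  candidates: C₊=(4.3638,7.7140) cross=77.596; C₋=(2.9401,-6.6541) cross=-77.596
  mode - wants cross < 0 → take C=(2.9401,-6.6541) (cross=-77.596)
ex = (C−B)/|BC| = (0.5151,-0.8571); ey = (0.8571,0.5151)
P = B + 2.93·ex + 1.35·ey = (0.9703,-0.7561)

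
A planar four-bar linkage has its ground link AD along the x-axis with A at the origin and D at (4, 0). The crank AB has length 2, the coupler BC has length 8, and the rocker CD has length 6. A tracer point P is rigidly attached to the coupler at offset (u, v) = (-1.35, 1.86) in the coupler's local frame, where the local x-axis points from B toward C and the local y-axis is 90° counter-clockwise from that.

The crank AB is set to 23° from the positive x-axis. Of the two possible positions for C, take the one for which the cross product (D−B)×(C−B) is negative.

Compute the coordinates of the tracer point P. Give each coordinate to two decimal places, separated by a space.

A=(0,0), D=(4.00,0)
B = A + 2.00·(cos23°, sin23°) = (1.8410, 0.7815)
|BD| = 2.2961
circle(B,8.00) ∩ circle(D,6.00): a=7.2454, h=3.3917
  candidates: C₊=(9.8082,1.5048) cross=7.788; C₋=(7.4995,-4.8738) cross=-7.788
  mode - wants cross < 0 → take C=(7.4995,-4.8738) (cross=-7.788)
ex = (C−B)/|BC| = (0.7073,-0.7069); ey = (0.7069,0.7073)
P = B + -1.35·ex + 1.86·ey = (2.2010,3.0514)

2.20 3.05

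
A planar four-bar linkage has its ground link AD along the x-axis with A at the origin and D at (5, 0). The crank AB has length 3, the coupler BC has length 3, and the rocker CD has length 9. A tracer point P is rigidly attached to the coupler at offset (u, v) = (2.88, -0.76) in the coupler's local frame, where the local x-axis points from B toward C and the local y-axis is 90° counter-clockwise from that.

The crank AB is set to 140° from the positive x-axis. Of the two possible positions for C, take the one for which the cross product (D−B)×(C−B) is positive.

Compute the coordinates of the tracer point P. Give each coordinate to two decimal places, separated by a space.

-1.77 4.86

A=(0,0), D=(5.00,0)
B = A + 3.00·(cos140°, sin140°) = (-2.2981, 1.9284)
|BD| = 7.5486
circle(B,3.00) ∩ circle(D,9.00): a=-0.9948, h=2.8303
  candidates: C₊=(-2.5369,4.9188) cross=21.365; C₋=(-3.9829,-0.5539) cross=-21.365
  mode + wants cross > 0 → take C=(-2.5369,4.9188) (cross=21.365)
ex = (C−B)/|BC| = (-0.0796,0.9968); ey = (-0.9968,-0.0796)
P = B + 2.88·ex + -0.76·ey = (-1.7698,4.8597)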